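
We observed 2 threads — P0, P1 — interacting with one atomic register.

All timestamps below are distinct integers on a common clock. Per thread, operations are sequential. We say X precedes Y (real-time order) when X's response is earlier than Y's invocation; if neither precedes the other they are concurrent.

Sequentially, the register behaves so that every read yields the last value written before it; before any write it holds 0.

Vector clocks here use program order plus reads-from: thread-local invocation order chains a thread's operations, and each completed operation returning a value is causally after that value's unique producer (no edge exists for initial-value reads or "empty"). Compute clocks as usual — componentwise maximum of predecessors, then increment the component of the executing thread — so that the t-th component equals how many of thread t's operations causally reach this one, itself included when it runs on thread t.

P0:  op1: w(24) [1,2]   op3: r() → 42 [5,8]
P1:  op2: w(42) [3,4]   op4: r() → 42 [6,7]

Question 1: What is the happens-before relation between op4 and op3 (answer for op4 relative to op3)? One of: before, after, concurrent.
op4 spans [6,7], op3 spans [5,8]
the intervals overlap in both directions

concurrent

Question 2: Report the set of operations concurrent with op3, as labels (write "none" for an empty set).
op3 spans [5,8]: anything still running between times 5 and 8 counts as concurrent
op1 [1,2]: before
op2 [3,4]: before
op4 [6,7]: concurrent

op4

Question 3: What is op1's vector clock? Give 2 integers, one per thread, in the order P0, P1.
root op op2, invoked 3: fresh clock plus P1's own tick → (0, 1)
root op op1, invoked 1: fresh clock plus P0's own tick → (1, 0)
from VC(op2)=(0, 1), op4 (invoked 6) maxes components and bumps P1 → (0, 2)
from VC(op1)=(1, 0), VC(op2)=(0, 1), op3 (invoked 5) maxes components and bumps P0 → (2, 1)
target: VC(op1) = (1, 0)

(1, 0)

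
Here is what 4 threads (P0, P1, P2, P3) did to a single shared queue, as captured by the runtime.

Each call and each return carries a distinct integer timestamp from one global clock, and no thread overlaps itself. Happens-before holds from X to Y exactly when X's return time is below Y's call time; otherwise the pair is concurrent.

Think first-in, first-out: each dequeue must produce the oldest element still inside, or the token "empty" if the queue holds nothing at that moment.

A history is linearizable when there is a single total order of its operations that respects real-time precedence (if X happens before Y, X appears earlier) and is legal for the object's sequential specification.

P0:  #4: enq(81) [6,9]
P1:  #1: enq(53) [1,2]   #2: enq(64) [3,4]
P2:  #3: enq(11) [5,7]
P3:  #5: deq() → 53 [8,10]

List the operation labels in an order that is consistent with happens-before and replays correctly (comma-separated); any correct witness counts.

#1, #2, #3, #4, #5

step 1: #1 enq(53) — queue <53>
step 2: #2 enq(64) — queue <53,64>
step 3: #3 enq(11) — queue <53,64,11>
step 4: #4 enq(81) — queue <53,64,11,81>
step 5: #5 deq() → 53 — queue <64,11,81>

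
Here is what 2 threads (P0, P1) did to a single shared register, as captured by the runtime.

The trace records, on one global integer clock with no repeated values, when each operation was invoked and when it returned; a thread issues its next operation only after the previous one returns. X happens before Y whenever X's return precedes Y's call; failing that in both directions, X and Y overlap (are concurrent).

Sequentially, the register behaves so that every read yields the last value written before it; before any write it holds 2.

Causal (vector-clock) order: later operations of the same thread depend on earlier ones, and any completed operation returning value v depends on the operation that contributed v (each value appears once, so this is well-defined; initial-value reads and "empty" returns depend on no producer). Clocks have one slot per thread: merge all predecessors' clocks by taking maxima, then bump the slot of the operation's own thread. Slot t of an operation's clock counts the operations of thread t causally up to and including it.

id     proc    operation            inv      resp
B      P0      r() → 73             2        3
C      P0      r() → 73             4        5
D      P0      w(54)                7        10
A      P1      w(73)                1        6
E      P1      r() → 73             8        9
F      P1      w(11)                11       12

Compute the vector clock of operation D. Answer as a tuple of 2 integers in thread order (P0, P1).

A, invoked 1, has no incoming edges; only P1's bump applies → (0, 1)
E (invocation 8): componentwise max over VC(A)=(0, 1), +1 at P1, giving (0, 2)
B (invocation 2): componentwise max over VC(A)=(0, 1), +1 at P0, giving (1, 1)
F (invocation 11): componentwise max over VC(E)=(0, 2), +1 at P1, giving (0, 3)
C (invocation 4): componentwise max over VC(A)=(0, 1), VC(B)=(1, 1), +1 at P0, giving (2, 1)
D (invocation 7): componentwise max over VC(C)=(2, 1), +1 at P0, giving (3, 1)
target: VC(D) = (3, 1)

(3, 1)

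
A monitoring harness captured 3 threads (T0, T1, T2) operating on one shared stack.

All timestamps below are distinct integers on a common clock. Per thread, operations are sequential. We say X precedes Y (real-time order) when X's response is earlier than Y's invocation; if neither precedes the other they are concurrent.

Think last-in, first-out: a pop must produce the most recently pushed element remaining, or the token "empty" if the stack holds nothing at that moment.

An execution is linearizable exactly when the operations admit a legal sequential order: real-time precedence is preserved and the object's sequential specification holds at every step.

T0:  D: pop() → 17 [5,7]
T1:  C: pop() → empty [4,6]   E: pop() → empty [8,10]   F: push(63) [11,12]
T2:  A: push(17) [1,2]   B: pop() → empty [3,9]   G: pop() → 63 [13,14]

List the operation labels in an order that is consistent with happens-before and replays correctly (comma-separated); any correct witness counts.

A, D, B, C, E, F, G

1. A push(17), leaving stack <17>
2. D pop() → 17, leaving stack <>
3. B pop() → empty, leaving stack <>
4. C pop() → empty, leaving stack <>
5. E pop() → empty, leaving stack <>
6. F push(63), leaving stack <63>
7. G pop() → 63, leaving stack <>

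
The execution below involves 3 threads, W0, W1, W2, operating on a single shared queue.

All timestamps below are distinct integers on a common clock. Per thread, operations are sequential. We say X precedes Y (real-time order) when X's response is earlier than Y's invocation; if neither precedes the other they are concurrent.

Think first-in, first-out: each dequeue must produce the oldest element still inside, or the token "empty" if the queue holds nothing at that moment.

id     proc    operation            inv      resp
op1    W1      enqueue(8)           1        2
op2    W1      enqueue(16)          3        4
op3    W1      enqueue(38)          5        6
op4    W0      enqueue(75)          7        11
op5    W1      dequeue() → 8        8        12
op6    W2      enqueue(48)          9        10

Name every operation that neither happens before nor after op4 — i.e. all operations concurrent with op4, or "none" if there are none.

overlap test against op4 [7,11]: concurrent iff the interval meets 7..11
op1 [1,2]: before
op2 [3,4]: before
op3 [5,6]: before
op5 [8,12]: concurrent
op6 [9,10]: concurrent

op5, op6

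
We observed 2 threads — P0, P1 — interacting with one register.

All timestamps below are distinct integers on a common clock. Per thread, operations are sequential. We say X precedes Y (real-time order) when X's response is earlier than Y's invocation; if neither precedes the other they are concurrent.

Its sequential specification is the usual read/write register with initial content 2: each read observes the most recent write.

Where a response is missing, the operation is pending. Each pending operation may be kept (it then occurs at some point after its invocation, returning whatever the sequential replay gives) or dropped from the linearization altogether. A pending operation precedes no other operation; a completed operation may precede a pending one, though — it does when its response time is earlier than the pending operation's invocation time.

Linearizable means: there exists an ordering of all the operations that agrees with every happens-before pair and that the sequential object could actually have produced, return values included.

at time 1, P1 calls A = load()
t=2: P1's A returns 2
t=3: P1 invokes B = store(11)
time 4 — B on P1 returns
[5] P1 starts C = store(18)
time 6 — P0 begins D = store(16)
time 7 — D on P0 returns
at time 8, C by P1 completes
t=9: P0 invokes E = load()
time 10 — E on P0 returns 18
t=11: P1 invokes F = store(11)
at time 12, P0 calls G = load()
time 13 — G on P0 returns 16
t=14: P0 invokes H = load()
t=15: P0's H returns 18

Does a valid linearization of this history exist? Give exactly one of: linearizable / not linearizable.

already the first 13 events (up to G's response at time 13) admit no linearization; the first 12 still do
every one of the 2 real-time-consistent orders over 6 completed register ops fails the sequential spec
completion choices over the 1 pending operation (F) were checked; none helps
e.g. A, B, C, D, E, G (pending dropped): illegal at step 5, since E load() → 18 cannot apply there
e.g. A, B, D, C, E, G (pending dropped): illegal at step 6, since G load() → 16 cannot apply there

not linearizable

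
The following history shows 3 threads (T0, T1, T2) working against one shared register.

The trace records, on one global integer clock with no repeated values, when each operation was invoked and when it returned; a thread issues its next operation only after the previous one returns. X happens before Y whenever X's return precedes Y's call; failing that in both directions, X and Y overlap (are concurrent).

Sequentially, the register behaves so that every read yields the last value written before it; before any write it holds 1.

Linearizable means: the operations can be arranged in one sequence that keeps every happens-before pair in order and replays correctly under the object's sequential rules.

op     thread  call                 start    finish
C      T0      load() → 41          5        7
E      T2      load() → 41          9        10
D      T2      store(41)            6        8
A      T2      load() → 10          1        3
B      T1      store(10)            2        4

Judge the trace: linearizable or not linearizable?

linearizable

one valid linearization: B, A, D, C, E
1. B store(10), leaving value 10
2. A load() → 10, leaving value 10
3. D store(41), leaving value 41
4. C load() → 41, leaving value 41
5. E load() → 41, leaving value 41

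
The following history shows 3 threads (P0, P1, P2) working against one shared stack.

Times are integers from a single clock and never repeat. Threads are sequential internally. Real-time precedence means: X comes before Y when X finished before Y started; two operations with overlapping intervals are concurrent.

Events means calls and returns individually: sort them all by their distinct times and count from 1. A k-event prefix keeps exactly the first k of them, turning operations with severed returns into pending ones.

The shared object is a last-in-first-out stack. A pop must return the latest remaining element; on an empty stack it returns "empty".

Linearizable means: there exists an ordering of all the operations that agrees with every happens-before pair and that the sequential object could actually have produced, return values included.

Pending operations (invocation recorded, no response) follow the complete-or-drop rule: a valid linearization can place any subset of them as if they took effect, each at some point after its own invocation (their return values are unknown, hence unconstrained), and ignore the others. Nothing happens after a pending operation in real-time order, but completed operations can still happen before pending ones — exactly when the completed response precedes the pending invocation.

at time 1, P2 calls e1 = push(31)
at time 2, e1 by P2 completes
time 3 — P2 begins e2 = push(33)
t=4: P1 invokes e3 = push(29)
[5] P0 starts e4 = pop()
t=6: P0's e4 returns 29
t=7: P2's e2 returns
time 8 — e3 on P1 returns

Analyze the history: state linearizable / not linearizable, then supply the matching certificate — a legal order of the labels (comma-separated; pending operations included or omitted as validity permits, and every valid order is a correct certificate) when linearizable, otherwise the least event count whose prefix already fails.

step 1: e1 push(31) — stack <31>
step 2: e2 push(33) — stack <31,33>
step 3: e3 push(29) — stack <31,33,29>
step 4: e4 pop() → 29 — stack <31,33>

linearizable — witness: e1, e2, e3, e4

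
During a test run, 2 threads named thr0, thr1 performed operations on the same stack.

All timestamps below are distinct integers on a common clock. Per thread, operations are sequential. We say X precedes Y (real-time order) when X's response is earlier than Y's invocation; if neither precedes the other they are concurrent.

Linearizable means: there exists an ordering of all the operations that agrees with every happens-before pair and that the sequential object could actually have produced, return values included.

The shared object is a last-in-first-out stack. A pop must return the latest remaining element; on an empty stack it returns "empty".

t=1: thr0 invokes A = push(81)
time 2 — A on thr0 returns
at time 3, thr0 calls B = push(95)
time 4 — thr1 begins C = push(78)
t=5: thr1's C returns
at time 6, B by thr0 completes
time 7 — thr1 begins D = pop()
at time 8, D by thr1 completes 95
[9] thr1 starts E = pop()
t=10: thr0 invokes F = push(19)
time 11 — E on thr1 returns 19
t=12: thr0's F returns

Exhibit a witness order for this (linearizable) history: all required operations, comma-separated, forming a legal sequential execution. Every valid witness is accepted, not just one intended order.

A, C, B, D, F, E

step 1: A push(81) — stack <81>
step 2: C push(78) — stack <81,78>
step 3: B push(95) — stack <81,78,95>
step 4: D pop() → 95 — stack <81,78>
step 5: F push(19) — stack <81,78,19>
step 6: E pop() → 19 — stack <81,78>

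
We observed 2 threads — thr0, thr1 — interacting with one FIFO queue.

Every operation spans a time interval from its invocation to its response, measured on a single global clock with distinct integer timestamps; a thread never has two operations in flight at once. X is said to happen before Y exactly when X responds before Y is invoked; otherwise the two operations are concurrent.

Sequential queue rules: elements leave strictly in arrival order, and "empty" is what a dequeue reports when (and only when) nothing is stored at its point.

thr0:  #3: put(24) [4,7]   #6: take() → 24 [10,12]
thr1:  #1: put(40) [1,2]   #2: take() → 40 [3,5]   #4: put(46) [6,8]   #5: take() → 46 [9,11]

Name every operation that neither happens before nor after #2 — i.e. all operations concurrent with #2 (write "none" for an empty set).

#2 runs from 3 to 5; window-overlapping ops are concurrent
#1 [1,2]: before
#3 [4,7]: concurrent
#4 [6,8]: after
#5 [9,11]: after
#6 [10,12]: after

#3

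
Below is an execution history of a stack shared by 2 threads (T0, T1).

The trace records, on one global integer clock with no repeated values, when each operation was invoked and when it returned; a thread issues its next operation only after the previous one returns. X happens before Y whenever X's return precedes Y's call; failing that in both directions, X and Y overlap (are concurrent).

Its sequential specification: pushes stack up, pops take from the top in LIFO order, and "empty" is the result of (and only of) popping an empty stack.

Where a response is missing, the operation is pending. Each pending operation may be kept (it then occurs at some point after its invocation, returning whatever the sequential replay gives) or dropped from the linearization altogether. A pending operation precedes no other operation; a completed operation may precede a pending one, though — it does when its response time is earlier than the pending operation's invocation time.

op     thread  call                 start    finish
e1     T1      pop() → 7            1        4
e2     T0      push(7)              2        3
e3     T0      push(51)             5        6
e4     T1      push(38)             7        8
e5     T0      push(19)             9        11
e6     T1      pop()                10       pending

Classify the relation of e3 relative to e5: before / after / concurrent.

e3 spans [5,6], e5 spans [9,11]
resp(e3)=6 < inv(e5)=9

before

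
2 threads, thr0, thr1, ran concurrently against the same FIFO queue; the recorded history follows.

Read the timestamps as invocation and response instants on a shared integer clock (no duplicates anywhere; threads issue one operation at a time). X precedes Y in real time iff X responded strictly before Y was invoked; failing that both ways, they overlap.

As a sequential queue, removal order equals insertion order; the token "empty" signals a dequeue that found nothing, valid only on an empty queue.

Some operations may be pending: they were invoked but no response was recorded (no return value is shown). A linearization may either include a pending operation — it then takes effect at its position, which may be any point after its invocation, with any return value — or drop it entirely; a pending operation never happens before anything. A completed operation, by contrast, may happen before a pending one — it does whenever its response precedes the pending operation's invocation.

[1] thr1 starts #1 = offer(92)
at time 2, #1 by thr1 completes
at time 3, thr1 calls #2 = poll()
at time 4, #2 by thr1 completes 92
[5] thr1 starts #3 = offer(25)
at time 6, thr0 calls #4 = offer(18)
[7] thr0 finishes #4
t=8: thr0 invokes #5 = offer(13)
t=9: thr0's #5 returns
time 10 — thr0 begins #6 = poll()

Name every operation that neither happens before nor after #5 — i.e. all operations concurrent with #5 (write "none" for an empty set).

#5 spans [8,9]; an op avoiding the whole window 8..9 is ordered, any other is concurrent
#1 [1,2]: before
#2 [3,4]: before
#3 [5,…): concurrent
#4 [6,7]: before
#6 [10,…): after

#3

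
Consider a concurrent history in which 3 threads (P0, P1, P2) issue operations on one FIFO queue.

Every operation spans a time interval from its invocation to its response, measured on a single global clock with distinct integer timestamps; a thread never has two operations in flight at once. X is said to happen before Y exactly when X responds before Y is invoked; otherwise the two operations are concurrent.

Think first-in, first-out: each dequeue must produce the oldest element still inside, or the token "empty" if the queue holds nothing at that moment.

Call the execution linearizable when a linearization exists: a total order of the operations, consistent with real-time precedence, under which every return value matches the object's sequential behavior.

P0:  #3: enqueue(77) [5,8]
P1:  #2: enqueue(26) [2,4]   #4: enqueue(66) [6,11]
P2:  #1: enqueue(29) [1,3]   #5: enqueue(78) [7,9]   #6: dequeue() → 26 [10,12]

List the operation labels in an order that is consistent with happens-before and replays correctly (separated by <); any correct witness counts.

#2 < #1 < #3 < #4 < #5 < #6

step 1: #2 enqueue(26) — queue <26>
step 2: #1 enqueue(29) — queue <26,29>
step 3: #3 enqueue(77) — queue <26,29,77>
step 4: #4 enqueue(66) — queue <26,29,77,66>
step 5: #5 enqueue(78) — queue <26,29,77,66,78>
step 6: #6 dequeue() → 26 — queue <29,77,66,78>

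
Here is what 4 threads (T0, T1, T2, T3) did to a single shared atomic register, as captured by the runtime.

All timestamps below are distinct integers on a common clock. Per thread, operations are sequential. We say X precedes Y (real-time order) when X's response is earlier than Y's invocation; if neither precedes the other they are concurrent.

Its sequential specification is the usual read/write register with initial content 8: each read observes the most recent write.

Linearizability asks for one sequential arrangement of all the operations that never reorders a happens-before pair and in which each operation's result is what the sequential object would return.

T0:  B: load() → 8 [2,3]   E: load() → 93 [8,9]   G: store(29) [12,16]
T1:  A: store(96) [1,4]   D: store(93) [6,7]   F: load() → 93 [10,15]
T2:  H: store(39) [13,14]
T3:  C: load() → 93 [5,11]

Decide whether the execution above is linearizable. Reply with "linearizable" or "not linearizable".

linearizable

one valid linearization: B, A, D, C, E, F, G, H
after step 1 (B load() → 8): value 8
after step 2 (A store(96)): value 96
after step 3 (D store(93)): value 93
after step 4 (C load() → 93): value 93
after step 5 (E load() → 93): value 93
after step 6 (F load() → 93): value 93
after step 7 (G store(29)): value 29
after step 8 (H store(39)): value 39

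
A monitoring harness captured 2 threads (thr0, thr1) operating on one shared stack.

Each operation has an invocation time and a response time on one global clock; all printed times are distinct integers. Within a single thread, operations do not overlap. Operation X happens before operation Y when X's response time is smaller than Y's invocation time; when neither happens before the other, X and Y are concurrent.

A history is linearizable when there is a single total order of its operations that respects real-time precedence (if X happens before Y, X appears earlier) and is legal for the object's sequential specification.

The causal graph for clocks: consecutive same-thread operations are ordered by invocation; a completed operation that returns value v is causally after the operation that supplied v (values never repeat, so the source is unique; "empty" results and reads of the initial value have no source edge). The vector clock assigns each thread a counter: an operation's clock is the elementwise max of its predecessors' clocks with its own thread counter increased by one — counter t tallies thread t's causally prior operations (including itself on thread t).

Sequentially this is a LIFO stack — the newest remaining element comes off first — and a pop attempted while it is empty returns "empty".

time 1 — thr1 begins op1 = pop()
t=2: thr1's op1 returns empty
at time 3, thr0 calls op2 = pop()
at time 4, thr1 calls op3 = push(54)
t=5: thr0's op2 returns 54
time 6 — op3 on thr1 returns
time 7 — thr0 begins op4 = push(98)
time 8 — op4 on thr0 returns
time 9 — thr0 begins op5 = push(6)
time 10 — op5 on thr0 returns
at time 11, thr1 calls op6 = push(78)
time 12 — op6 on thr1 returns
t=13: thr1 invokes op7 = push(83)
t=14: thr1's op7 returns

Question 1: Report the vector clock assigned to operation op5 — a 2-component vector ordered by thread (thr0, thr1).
Answer: (3, 2)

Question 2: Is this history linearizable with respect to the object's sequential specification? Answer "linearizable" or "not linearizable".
a witness: op1, op3, op2, op4, op5, op6, op7
step 1: op1 pop() → empty — stack <>
step 2: op3 push(54) — stack <54>
step 3: op2 pop() → 54 — stack <>
step 4: op4 push(98) — stack <98>
step 5: op5 push(6) — stack <98,6>
step 6: op6 push(78) — stack <98,6,78>
step 7: op7 push(83) — stack <98,6,78,83>

linearizable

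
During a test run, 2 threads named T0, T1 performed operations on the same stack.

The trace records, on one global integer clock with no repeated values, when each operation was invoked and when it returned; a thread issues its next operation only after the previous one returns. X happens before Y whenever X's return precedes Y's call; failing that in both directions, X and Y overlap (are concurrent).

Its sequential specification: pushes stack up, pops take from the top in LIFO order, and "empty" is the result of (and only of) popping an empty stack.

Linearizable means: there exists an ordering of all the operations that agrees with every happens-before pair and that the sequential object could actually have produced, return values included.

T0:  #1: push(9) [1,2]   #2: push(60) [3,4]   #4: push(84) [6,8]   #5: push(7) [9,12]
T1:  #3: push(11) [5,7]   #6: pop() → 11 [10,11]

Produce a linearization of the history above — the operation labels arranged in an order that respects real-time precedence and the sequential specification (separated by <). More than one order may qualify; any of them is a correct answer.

after step 1 (#1 push(9)): stack <9>
after step 2 (#2 push(60)): stack <9,60>
after step 3 (#4 push(84)): stack <9,60,84>
after step 4 (#3 push(11)): stack <9,60,84,11>
after step 5 (#6 pop() → 11): stack <9,60,84>
after step 6 (#5 push(7)): stack <9,60,84,7>

#1 < #2 < #4 < #3 < #6 < #5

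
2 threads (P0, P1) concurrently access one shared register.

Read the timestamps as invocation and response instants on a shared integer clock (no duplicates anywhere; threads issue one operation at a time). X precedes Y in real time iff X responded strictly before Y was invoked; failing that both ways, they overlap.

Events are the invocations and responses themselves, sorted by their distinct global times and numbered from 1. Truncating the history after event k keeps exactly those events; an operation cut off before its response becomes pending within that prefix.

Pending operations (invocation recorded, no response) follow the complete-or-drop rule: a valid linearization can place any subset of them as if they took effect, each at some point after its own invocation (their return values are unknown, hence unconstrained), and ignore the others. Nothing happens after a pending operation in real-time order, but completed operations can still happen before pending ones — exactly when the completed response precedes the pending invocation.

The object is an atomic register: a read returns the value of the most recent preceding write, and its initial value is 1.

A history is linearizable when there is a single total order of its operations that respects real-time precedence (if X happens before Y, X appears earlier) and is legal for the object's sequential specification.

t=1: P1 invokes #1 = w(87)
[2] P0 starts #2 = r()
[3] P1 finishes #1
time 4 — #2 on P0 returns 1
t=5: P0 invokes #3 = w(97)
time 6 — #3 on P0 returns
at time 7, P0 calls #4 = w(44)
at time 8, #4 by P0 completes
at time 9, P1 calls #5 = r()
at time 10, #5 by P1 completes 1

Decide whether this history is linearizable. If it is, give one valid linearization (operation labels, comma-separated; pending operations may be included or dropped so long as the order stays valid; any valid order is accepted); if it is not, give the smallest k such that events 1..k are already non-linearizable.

the violation lands at event 10, #5's response at time 10: events 1..9 linearize, events 1..10 do not
2 orders of the 5 completed register ops respect real time; none is legal
sample order #1, #2, #3, #4, #5 stalls at step 2 — #2 r() → 1 has no legal effect
sample order #2, #1, #3, #4, #5 stalls at step 5 — #5 r() → 1 has no legal effect

not linearizable — minimal violating prefix: 10 events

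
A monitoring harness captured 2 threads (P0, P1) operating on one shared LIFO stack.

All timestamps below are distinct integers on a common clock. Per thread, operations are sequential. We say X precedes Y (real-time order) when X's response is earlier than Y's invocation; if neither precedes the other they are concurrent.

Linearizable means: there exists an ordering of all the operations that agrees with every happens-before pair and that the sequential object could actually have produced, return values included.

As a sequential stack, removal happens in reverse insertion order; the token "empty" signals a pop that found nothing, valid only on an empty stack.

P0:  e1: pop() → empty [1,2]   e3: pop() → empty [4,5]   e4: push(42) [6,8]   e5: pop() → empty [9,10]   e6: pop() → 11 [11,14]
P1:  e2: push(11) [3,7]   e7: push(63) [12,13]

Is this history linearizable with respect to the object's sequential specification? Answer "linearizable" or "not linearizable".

cut after 9 events: linearizable; cut after 10 events (e5 responds, time 10): not linearizable
no legal order exists: 3 real-time-consistent candidates over 5 completed LIFO stack operations, all rejected
one such order, e1, e2, e3, e4, e5, breaks at step 3 where e3 pop() → empty is illegal
one such order, e1, e3, e2, e4, e5, breaks at step 5 where e5 pop() → empty is illegal

not linearizable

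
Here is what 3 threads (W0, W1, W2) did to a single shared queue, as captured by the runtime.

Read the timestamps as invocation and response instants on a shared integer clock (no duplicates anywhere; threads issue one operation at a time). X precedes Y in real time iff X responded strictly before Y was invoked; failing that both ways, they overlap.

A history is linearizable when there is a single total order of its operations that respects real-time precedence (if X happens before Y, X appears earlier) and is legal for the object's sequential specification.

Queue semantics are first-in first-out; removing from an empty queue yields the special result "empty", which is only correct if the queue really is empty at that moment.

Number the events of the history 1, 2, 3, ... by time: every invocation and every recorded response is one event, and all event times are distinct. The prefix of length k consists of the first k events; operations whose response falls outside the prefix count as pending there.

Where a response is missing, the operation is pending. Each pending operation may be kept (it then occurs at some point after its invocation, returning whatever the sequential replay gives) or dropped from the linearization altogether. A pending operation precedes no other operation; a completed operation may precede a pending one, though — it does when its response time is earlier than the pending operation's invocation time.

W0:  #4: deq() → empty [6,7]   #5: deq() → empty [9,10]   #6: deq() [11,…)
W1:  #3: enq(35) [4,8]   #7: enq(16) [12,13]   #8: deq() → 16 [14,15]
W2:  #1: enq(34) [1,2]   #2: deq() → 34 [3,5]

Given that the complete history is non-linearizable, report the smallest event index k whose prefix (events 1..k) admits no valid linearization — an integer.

a valid linearization of events 1..9 exists, for instance #1, #2, #4, #3:
1. #1 enq(34), leaving queue <34>
2. #2 deq() → 34, leaving queue <>
3. #4 deq() → empty, leaving queue <>
4. #3 enq(35), leaving queue <35>
include event 10 — #5 responding at 10 — and every candidate order breaks
e.g. #1, #2, #3, #4, #5: illegal at step 4, since #4 deq() → empty cannot apply there
e.g. #1, #2, #4, #3, #5: illegal at step 5, since #5 deq() → empty cannot apply there

10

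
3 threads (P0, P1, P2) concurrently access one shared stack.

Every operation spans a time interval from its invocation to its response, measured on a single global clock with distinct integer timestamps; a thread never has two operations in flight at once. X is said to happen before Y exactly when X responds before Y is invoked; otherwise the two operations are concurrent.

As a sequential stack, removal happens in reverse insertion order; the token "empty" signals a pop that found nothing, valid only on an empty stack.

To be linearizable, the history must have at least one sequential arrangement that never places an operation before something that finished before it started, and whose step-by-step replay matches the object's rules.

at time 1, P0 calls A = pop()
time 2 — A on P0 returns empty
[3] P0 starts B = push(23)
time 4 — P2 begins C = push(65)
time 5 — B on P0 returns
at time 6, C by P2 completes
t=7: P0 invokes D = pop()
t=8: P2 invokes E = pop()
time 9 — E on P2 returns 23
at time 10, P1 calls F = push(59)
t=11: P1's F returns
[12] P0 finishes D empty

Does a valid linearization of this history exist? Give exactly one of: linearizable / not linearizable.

through event 11 a valid linearization exists; event 12 (D responding at time 12) ends that
checked exhaustively: 6 real-time-consistent orders of 6 completed operations, zero legal stack replays
e.g. A, B, C, D, E, F: illegal at step 4, since D pop() → empty cannot apply there
e.g. A, B, C, E, D, F: illegal at step 4, since E pop() → 23 cannot apply there

not linearizable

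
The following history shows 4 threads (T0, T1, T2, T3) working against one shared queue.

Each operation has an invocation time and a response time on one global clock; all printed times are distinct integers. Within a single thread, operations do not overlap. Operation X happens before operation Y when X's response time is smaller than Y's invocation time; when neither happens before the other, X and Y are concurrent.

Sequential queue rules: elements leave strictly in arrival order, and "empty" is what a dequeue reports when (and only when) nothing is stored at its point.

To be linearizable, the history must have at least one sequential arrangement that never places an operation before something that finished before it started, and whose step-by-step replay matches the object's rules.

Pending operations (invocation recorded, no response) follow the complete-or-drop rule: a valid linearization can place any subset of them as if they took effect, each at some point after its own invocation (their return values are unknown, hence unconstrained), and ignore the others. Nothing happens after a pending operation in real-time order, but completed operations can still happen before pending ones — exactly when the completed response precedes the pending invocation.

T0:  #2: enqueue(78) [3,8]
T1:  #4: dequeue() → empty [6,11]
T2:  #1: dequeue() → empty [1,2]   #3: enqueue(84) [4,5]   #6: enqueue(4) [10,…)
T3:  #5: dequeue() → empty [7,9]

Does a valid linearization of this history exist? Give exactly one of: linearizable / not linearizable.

not linearizable

the violation lands at event 11, #4's response at time 11: events 1..10 linearize, events 1..11 do not
8 orders of the 5 completed queue ops respect real time; none is legal
including or dropping the 1 pending operation (#6) in any combination fails
sample order #1, #2, #3, #4, #5 (pending dropped) stalls at step 4 — #4 dequeue() → empty has no legal effect
sample order #1, #2, #3, #5, #4 (pending dropped) stalls at step 4 — #5 dequeue() → empty has no legal effect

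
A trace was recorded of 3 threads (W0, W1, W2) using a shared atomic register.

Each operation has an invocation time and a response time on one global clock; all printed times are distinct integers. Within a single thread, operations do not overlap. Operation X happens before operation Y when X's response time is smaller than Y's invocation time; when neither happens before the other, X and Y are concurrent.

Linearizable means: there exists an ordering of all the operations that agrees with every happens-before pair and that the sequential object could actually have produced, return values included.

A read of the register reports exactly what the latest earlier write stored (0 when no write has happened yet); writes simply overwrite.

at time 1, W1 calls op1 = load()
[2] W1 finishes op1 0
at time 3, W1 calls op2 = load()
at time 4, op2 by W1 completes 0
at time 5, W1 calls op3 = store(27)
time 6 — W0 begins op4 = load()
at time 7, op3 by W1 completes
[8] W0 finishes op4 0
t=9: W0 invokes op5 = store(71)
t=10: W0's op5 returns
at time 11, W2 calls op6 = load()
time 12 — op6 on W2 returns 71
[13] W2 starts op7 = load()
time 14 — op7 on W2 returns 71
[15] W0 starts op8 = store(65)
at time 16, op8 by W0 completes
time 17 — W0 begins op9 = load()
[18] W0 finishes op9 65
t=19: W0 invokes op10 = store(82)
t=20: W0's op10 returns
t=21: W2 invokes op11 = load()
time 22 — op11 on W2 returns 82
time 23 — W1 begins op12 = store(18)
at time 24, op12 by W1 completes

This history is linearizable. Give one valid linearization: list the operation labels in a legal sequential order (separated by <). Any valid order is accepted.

op1 < op2 < op4 < op3 < op5 < op6 < op7 < op8 < op9 < op10 < op11 < op12

1. op1 load() → 0, leaving value 0
2. op2 load() → 0, leaving value 0
3. op4 load() → 0, leaving value 0
4. op3 store(27), leaving value 27
5. op5 store(71), leaving value 71
6. op6 load() → 71, leaving value 71
7. op7 load() → 71, leaving value 71
8. op8 store(65), leaving value 65
9. op9 load() → 65, leaving value 65
10. op10 store(82), leaving value 82
11. op11 load() → 82, leaving value 82
12. op12 store(18), leaving value 18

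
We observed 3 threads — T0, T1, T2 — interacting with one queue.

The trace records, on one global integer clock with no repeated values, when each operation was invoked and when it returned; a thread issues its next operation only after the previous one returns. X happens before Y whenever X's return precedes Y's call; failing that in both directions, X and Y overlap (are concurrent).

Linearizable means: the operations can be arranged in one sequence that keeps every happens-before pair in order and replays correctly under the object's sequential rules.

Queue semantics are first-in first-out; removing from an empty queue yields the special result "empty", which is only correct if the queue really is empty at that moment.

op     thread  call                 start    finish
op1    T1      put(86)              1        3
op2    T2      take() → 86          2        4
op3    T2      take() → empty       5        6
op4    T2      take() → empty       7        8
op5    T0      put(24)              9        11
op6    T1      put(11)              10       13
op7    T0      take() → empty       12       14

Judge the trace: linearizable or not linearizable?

not linearizable

the violation lands at event 14, op7's response at time 14: events 1..13 linearize, events 1..14 do not
checked exhaustively: 6 real-time-consistent orders of 7 completed operations, zero legal queue replays
one such order, op1, op2, op3, op4, op5, op6, op7, breaks at step 7 where op7 take() → empty is illegal
one such order, op1, op2, op3, op4, op5, op7, op6, breaks at step 6 where op7 take() → empty is illegal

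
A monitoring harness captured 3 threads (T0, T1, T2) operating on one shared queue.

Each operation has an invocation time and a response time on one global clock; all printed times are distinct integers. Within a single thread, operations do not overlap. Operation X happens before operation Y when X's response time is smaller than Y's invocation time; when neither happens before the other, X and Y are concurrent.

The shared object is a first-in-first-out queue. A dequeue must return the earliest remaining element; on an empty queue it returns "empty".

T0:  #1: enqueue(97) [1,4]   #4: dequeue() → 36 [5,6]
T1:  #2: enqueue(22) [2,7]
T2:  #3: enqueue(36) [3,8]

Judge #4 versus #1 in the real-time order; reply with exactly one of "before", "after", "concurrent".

after

#4 spans [5,6], #1 spans [1,4]
resp(#1)=4 < inv(#4)=5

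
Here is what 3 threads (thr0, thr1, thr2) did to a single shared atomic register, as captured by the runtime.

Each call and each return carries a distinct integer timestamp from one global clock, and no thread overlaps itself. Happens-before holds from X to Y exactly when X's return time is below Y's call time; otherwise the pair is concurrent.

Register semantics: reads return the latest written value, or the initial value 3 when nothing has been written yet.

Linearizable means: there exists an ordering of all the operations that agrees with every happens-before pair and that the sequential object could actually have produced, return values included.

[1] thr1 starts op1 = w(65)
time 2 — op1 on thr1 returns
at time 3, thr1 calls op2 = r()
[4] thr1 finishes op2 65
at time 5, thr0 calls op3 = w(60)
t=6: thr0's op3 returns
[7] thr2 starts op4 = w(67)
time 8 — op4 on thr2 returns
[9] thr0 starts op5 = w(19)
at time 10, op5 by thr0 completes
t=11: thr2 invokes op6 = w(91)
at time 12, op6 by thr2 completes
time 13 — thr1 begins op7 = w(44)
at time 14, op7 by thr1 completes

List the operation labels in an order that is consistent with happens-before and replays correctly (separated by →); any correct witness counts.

op1 → op2 → op3 → op4 → op5 → op6 → op7

after step 1 (op1 w(65)): value 65
after step 2 (op2 r() → 65): value 65
after step 3 (op3 w(60)): value 60
after step 4 (op4 w(67)): value 67
after step 5 (op5 w(19)): value 19
after step 6 (op6 w(91)): value 91
after step 7 (op7 w(44)): value 44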